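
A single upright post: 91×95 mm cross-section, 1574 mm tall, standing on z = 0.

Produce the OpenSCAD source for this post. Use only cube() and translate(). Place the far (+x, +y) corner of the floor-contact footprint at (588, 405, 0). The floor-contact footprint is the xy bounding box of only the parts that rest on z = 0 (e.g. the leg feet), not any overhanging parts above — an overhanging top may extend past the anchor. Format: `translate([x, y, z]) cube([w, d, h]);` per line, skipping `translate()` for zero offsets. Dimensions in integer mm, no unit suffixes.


translate([497, 310, 0]) cube([91, 95, 1574]);


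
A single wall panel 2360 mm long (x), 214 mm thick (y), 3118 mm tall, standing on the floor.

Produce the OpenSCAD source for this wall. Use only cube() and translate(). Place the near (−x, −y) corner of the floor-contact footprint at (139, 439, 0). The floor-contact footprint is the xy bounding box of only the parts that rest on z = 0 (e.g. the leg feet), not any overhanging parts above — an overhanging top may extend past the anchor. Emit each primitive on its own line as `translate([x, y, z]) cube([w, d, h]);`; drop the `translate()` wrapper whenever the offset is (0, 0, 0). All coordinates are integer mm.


translate([139, 439, 0]) cube([2360, 214, 3118]);


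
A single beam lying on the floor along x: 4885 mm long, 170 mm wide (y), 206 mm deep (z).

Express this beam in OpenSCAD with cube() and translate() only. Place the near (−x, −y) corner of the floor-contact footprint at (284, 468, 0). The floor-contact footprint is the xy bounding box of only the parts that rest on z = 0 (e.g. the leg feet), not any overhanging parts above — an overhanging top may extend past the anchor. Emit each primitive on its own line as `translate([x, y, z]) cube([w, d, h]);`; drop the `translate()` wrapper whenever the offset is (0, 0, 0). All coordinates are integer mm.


translate([284, 468, 0]) cube([4885, 170, 206]);


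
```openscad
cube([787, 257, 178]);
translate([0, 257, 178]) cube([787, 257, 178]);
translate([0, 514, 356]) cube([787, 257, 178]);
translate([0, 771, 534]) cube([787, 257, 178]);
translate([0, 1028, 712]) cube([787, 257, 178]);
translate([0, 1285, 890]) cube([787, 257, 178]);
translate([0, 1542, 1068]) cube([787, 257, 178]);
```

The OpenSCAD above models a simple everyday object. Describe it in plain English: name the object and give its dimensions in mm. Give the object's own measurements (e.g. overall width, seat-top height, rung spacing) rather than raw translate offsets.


A straight staircase of 7 solid steps. Each step is 787 mm wide (x), 257 mm deep (y, the going) and 178 mm tall (the rise). The first step rests on the floor; each subsequent step sits one going further in +y and one rise higher in +z, directly behind and above the previous step with no overlap.


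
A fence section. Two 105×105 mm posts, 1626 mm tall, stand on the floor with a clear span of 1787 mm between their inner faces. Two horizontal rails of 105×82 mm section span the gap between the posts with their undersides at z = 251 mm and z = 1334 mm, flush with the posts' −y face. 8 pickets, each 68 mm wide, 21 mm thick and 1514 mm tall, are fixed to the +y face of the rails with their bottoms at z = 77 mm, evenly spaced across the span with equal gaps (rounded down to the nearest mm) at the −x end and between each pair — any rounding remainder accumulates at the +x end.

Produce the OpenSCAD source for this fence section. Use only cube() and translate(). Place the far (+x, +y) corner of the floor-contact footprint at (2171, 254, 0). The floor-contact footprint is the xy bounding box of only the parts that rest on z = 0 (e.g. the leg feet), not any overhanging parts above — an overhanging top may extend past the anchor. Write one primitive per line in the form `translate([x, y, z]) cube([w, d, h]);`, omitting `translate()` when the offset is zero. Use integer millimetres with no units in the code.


translate([174, 149, 0]) cube([105, 105, 1626]);
translate([2066, 149, 0]) cube([105, 105, 1626]);
translate([279, 149, 251]) cube([1787, 105, 82]);
translate([279, 149, 1334]) cube([1787, 105, 82]);
translate([417, 254, 77]) cube([68, 21, 1514]);
translate([623, 254, 77]) cube([68, 21, 1514]);
translate([829, 254, 77]) cube([68, 21, 1514]);
translate([1035, 254, 77]) cube([68, 21, 1514]);
translate([1241, 254, 77]) cube([68, 21, 1514]);
translate([1447, 254, 77]) cube([68, 21, 1514]);
translate([1653, 254, 77]) cube([68, 21, 1514]);
translate([1859, 254, 77]) cube([68, 21, 1514]);


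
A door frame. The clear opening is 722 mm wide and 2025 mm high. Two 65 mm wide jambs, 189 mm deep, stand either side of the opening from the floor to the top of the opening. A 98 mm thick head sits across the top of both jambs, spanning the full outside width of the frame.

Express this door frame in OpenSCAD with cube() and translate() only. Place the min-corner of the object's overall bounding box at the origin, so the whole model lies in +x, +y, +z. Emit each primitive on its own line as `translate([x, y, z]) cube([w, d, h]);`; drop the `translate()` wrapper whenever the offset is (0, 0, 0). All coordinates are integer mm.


cube([65, 189, 2025]);
translate([787, 0, 0]) cube([65, 189, 2025]);
translate([0, 0, 2025]) cube([852, 189, 98]);


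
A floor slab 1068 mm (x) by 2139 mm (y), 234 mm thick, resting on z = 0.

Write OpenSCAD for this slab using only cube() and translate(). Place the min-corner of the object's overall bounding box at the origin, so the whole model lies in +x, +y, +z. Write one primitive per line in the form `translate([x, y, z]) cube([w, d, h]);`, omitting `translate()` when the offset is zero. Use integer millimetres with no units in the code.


cube([1068, 2139, 234]);


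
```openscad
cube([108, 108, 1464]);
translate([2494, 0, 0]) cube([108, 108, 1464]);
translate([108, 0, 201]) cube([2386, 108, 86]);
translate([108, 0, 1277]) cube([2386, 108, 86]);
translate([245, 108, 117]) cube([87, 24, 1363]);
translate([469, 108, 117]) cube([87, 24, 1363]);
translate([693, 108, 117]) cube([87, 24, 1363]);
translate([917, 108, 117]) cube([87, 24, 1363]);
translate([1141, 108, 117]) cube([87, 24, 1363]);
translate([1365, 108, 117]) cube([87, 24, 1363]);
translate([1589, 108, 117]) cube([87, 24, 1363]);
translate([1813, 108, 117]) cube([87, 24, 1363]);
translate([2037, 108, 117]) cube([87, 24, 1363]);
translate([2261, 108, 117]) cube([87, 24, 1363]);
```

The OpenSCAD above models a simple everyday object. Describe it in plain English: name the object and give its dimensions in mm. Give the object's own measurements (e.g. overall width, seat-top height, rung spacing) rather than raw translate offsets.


A fence section. Two 108×108 mm posts, 1464 mm tall, stand on the floor with a clear span of 2386 mm between their inner faces. Two horizontal rails of 108×86 mm section span the gap between the posts with their undersides at z = 201 mm and z = 1277 mm, flush with the posts' −y face. 10 pickets, each 87 mm wide, 24 mm thick and 1363 mm tall, are fixed to the +y face of the rails with their bottoms at z = 117 mm, spaced across the span with a 137 mm gap after the −x post and between neighbouring pickets, with 146 mm left before the +x post.


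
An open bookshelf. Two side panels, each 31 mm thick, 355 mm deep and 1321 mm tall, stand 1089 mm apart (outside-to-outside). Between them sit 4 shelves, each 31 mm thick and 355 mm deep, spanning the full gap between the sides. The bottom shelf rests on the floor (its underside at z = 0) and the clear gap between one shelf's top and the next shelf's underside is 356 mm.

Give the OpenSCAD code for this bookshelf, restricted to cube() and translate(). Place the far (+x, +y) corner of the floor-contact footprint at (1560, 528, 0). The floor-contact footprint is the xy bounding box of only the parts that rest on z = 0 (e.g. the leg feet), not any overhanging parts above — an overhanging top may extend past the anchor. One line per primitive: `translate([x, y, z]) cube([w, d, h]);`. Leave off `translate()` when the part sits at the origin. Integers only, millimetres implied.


translate([471, 173, 0]) cube([31, 355, 1321]);
translate([1529, 173, 0]) cube([31, 355, 1321]);
translate([502, 173, 0]) cube([1027, 355, 31]);
translate([502, 173, 387]) cube([1027, 355, 31]);
translate([502, 173, 774]) cube([1027, 355, 31]);
translate([502, 173, 1161]) cube([1027, 355, 31]);


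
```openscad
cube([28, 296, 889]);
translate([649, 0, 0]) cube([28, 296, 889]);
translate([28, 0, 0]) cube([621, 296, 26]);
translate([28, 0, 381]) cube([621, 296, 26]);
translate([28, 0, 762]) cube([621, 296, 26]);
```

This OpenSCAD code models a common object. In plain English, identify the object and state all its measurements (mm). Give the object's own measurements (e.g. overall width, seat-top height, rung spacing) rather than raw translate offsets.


An open bookshelf. Two side panels, each 28 mm thick, 296 mm deep and 889 mm tall, stand 677 mm apart (outside-to-outside). Between them sit 3 shelves, each 26 mm thick and 296 mm deep, spanning the full gap between the sides. The bottom shelf rests on the floor (its underside at z = 0) and the clear gap between one shelf's top and the next shelf's underside is 355 mm.


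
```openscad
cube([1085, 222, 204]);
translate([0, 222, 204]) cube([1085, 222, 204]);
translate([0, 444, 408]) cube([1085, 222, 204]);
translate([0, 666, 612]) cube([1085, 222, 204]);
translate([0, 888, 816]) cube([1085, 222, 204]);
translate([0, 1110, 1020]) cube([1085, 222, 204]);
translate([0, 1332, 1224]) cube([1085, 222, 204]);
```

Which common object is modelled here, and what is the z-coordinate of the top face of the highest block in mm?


A staircase. The total rise is 1428 mm.

7 identical blocks, each offset up and back from the previous — a staircase. Each step is 204 mm tall and there are 7 of them, so the total rise is 7 × 204 = 1428 mm.


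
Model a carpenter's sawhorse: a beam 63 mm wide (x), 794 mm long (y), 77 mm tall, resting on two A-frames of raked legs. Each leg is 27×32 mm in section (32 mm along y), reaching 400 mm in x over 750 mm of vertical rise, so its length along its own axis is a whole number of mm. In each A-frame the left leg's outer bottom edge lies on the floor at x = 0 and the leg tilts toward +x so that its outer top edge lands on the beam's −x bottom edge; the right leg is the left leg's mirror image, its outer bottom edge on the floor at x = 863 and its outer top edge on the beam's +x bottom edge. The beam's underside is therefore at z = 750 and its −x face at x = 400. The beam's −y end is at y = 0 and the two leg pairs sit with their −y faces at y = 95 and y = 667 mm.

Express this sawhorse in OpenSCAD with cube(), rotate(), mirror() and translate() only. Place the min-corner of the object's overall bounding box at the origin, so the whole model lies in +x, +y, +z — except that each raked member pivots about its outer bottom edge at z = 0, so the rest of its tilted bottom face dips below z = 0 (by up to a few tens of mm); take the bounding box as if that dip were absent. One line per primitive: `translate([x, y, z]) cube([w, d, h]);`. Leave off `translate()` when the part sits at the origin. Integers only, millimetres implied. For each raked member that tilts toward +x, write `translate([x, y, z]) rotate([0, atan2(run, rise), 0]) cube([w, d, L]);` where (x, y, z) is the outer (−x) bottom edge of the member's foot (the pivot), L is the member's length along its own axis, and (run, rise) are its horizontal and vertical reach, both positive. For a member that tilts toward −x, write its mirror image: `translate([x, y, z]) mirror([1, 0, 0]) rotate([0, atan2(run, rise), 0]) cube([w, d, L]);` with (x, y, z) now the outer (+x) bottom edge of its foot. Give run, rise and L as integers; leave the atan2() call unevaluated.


translate([400, 0, 750]) cube([63, 794, 77]);
translate([0, 95, 0]) rotate([0, atan2(400, 750), 0]) cube([27, 32, 850]);
translate([863, 95, 0]) mirror([1, 0, 0]) rotate([0, atan2(400, 750), 0]) cube([27, 32, 850]);
translate([0, 667, 0]) rotate([0, atan2(400, 750), 0]) cube([27, 32, 850]);
translate([863, 667, 0]) mirror([1, 0, 0]) rotate([0, atan2(400, 750), 0]) cube([27, 32, 850]);


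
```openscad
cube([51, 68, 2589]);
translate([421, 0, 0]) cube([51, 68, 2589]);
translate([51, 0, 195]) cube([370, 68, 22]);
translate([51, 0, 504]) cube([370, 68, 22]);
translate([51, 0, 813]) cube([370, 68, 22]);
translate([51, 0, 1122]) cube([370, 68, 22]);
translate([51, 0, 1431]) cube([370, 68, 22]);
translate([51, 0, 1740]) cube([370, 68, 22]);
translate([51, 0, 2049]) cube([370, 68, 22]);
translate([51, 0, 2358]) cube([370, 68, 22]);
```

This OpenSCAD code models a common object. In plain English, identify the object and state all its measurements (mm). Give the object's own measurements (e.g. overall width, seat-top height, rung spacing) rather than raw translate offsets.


A straight ladder. Two 51×68 mm vertical rails, 2589 mm tall, stand 472 mm apart (outside-to-outside) with their front faces coplanar on the −y side. 8 rungs, each 68 mm deep and 22 mm tall, span between the inner faces of the rails, front faces flush with the rails. The lowest rung's underside is at z = 195 mm and rungs are spaced 309 mm apart (underside to underside).


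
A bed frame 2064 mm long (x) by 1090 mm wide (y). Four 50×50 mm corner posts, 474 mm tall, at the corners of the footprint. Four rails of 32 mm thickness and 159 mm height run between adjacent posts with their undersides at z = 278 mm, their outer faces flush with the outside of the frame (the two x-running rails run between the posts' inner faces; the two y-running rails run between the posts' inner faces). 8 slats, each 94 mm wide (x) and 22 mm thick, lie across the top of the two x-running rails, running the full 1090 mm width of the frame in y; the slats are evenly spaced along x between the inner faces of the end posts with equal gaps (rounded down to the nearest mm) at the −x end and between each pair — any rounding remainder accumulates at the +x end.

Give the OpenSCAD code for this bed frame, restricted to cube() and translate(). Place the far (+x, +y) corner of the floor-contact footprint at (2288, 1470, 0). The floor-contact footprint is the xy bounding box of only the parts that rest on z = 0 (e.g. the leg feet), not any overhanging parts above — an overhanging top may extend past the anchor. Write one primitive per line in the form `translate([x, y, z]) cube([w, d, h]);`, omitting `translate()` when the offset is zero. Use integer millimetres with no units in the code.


// slat z = rail_z + rail_h = 278 + 159 = 437
// slat gap = ⌊(1964 − 8·94) / 9⌋ = 134
translate([224, 380, 0]) cube([50, 50, 474]);
translate([224, 1420, 0]) cube([50, 50, 474]);
translate([2238, 380, 0]) cube([50, 50, 474]);
translate([2238, 1420, 0]) cube([50, 50, 474]);
translate([274, 380, 278]) cube([1964, 32, 159]);
translate([274, 1438, 278]) cube([1964, 32, 159]);
translate([224, 430, 278]) cube([32, 990, 159]);
translate([2256, 430, 278]) cube([32, 990, 159]);
translate([408, 380, 437]) cube([94, 1090, 22]);
translate([636, 380, 437]) cube([94, 1090, 22]);
translate([864, 380, 437]) cube([94, 1090, 22]);
translate([1092, 380, 437]) cube([94, 1090, 22]);
translate([1320, 380, 437]) cube([94, 1090, 22]);
translate([1548, 380, 437]) cube([94, 1090, 22]);
translate([1776, 380, 437]) cube([94, 1090, 22]);
translate([2004, 380, 437]) cube([94, 1090, 22]);


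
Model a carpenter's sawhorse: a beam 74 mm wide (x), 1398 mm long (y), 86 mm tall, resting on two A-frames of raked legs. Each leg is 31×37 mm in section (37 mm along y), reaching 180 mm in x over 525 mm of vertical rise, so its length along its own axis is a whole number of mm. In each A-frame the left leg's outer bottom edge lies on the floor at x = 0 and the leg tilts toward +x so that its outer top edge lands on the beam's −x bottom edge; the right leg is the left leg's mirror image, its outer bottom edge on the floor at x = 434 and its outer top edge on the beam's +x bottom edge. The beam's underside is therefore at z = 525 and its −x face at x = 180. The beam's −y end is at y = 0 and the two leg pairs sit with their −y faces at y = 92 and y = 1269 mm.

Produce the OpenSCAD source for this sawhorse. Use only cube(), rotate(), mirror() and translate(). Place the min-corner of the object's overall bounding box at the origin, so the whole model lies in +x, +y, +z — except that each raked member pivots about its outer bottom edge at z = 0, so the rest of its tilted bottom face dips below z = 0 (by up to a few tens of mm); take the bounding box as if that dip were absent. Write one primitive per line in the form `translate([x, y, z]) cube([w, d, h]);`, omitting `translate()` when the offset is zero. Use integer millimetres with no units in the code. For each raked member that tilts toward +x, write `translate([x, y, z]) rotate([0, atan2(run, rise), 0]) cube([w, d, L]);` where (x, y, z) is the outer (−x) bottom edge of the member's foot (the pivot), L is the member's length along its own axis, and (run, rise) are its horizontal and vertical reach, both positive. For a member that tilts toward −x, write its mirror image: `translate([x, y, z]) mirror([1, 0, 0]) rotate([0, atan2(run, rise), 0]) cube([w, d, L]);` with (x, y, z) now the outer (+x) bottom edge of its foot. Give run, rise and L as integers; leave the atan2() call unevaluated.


translate([180, 0, 525]) cube([74, 1398, 86]);
translate([0, 92, 0]) rotate([0, atan2(180, 525), 0]) cube([31, 37, 555]);
translate([434, 92, 0]) mirror([1, 0, 0]) rotate([0, atan2(180, 525), 0]) cube([31, 37, 555]);
translate([0, 1269, 0]) rotate([0, atan2(180, 525), 0]) cube([31, 37, 555]);
translate([434, 1269, 0]) mirror([1, 0, 0]) rotate([0, atan2(180, 525), 0]) cube([31, 37, 555]);


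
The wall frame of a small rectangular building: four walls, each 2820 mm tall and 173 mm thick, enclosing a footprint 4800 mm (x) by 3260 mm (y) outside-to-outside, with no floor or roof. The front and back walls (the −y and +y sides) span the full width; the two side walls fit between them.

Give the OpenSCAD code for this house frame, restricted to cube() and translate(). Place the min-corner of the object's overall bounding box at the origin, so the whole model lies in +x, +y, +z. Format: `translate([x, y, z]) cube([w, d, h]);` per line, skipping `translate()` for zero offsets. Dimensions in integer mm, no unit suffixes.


cube([4800, 173, 2820]);
translate([0, 3087, 0]) cube([4800, 173, 2820]);
translate([0, 173, 0]) cube([173, 2914, 2820]);
translate([4627, 173, 0]) cube([173, 2914, 2820]);


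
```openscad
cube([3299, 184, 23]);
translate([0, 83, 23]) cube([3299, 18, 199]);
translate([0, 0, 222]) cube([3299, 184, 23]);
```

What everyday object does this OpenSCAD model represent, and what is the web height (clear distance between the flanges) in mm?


An I-beam. The web height is 199 mm.

Two wide flanges with a thin centred web — an I-beam. Overall 245 mm minus two 23 mm flanges gives a web of 245 − 2·23 = 199 mm.


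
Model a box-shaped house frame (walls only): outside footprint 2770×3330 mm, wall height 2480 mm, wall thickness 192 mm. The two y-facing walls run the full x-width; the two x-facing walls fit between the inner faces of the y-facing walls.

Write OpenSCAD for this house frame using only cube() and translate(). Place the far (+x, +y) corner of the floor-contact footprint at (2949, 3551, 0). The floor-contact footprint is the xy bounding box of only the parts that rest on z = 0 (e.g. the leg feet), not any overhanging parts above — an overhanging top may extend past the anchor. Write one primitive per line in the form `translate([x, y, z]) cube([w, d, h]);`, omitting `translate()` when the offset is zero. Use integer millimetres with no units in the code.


translate([179, 221, 0]) cube([2770, 192, 2480]);
translate([179, 3359, 0]) cube([2770, 192, 2480]);
translate([179, 413, 0]) cube([192, 2946, 2480]);
translate([2757, 413, 0]) cube([192, 2946, 2480]);


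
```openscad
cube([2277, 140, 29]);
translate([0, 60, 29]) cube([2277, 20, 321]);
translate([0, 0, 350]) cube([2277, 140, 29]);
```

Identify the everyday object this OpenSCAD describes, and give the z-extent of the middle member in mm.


An I-beam. The web height is 321 mm.

Two wide flanges with a thin centred web — an I-beam. Overall 379 mm minus two 29 mm flanges gives a web of 379 − 2·29 = 321 mm.


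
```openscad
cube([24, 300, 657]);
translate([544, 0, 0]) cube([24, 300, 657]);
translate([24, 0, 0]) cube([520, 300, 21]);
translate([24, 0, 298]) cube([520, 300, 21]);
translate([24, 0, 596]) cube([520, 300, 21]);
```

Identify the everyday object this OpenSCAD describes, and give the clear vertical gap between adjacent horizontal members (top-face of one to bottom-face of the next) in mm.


A bookshelf. The clear shelf gap is 277 mm.

Two tall side panels with 3 horizontal boards between them — a bookshelf. The first two shelf undersides are at z = 0 and z = 298; with shelf thickness 21, the clear gap is 298 − 0 − 21 = 277 mm.


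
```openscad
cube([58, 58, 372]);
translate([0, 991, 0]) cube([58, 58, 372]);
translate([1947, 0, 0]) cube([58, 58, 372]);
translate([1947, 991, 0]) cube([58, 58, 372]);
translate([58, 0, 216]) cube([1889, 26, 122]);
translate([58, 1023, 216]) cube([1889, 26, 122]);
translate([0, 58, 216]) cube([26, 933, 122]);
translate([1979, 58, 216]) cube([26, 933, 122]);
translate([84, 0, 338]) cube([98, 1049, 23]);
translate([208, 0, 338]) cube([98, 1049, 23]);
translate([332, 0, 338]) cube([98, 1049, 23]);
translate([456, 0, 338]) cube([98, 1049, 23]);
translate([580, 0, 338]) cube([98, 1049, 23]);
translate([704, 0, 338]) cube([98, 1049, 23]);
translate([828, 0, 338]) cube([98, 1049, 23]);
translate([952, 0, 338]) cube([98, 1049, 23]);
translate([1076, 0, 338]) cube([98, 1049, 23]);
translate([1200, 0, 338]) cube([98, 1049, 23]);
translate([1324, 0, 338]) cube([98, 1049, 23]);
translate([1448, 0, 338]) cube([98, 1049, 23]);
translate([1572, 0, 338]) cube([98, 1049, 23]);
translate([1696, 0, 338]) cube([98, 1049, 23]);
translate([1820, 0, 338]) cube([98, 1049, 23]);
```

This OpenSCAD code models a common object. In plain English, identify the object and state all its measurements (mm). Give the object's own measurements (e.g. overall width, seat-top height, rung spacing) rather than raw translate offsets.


A bed frame 2005 mm long (x) by 1049 mm wide (y). Four 58×58 mm corner posts, 372 mm tall, at the corners of the footprint. Four rails of 26 mm thickness and 122 mm height run between adjacent posts with their undersides at z = 216 mm, their outer faces flush with the outside of the frame (the two x-running rails run between the posts' inner faces; the two y-running rails run between the posts' inner faces). 15 slats, each 98 mm wide (x) and 23 mm thick, lie across the top of the two x-running rails, running the full 1049 mm width of the frame in y; along x they sit between the end posts with a 26 mm gap after the −x posts and between neighbouring slats, leaving 29 mm before the +x posts.


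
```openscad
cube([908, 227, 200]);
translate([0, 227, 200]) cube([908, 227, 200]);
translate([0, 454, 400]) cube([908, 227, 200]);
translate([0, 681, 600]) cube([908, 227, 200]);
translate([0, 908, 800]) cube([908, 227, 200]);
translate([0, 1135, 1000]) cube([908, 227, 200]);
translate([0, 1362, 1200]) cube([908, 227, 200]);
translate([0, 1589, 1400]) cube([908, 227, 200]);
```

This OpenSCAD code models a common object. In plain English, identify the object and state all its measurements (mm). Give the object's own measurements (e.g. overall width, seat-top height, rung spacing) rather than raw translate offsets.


A straight staircase of 8 solid steps. Each step is 908 mm wide (x), 227 mm deep (y, the going) and 200 mm tall (the rise). The first step rests on the floor; each subsequent step sits one going further in +y and one rise higher in +z, directly behind and above the previous step with no overlap.


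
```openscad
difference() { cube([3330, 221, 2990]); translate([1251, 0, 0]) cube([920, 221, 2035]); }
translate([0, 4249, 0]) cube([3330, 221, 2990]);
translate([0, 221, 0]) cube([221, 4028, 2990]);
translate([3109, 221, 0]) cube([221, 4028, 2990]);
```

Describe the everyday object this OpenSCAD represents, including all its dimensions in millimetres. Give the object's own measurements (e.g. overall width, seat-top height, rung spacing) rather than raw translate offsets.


A single room: four walls, each 2990 mm tall and 221 mm thick, enclosing an outside footprint 3330×4470 mm (x × y), no floor or roof. The front and back walls (−y and +y sides) run the full x-width; the side walls fit between their inner faces. A door opening 920 mm wide and 2035 mm tall is cut through the front wall from the floor up, its −x edge 1251 mm from the wall's −x end.


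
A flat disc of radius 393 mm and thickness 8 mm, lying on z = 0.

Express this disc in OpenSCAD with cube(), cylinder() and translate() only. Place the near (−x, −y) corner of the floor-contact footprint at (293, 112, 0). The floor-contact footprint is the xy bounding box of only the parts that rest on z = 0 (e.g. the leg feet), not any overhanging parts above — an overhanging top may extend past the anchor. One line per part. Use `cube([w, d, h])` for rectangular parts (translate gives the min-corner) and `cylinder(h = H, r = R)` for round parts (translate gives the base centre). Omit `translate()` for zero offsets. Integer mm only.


translate([686, 505, 0]) cylinder(h = 8, r = 393);


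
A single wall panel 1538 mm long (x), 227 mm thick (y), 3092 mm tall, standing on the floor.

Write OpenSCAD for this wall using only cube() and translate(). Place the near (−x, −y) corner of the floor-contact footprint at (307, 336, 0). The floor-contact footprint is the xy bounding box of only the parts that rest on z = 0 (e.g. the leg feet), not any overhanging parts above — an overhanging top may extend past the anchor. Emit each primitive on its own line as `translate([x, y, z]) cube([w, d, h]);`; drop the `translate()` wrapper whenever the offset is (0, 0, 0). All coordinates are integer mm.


translate([307, 336, 0]) cube([1538, 227, 3092]);


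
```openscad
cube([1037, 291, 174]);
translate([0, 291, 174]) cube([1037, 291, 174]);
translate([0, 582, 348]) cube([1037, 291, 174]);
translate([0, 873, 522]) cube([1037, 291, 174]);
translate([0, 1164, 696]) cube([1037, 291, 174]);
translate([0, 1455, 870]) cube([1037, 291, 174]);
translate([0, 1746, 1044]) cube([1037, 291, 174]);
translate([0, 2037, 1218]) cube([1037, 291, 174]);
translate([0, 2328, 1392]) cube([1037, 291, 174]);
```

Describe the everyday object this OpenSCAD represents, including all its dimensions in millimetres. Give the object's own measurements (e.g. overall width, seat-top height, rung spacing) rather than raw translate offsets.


A straight staircase of 9 solid steps. Each step is 1037 mm wide (x), 291 mm deep (y, the going) and 174 mm tall (the rise). The first step rests on the floor; each subsequent step sits one going further in +y and one rise higher in +z, directly behind and above the previous step with no overlap.


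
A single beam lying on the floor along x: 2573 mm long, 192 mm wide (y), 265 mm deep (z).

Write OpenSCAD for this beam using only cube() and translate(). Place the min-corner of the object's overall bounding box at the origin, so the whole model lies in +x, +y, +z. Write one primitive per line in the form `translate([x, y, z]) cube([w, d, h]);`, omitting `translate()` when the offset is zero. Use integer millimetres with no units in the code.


cube([2573, 192, 265]);


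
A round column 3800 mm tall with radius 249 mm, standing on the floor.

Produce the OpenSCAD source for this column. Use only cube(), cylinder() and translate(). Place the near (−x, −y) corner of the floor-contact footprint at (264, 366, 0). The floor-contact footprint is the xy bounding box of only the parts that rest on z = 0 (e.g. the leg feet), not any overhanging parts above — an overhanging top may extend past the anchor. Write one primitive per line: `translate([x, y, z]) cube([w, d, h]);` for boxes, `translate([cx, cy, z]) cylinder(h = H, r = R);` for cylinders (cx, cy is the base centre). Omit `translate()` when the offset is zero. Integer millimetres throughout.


translate([513, 615, 0]) cylinder(h = 3800, r = 249);


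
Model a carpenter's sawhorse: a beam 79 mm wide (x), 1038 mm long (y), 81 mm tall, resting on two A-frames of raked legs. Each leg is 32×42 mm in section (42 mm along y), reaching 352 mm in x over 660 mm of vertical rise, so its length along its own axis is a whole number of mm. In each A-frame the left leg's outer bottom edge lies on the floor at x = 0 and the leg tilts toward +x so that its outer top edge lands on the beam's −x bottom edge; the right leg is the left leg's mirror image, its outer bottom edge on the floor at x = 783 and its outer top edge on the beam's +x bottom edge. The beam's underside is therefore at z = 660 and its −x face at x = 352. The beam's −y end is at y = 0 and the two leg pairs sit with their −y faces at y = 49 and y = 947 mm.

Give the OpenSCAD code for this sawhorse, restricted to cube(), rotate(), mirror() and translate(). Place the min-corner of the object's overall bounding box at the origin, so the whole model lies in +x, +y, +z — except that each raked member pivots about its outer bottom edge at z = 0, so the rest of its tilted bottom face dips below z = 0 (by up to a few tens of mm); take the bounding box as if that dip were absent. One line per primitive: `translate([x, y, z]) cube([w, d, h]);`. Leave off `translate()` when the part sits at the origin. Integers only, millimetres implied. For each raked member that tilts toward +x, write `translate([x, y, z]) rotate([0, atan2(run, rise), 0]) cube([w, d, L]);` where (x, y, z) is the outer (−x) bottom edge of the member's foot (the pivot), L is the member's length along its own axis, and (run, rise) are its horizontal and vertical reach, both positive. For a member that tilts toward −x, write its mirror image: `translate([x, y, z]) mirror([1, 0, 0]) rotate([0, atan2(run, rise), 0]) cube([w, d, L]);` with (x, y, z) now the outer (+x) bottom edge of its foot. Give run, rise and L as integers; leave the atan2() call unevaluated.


translate([352, 0, 660]) cube([79, 1038, 81]);
translate([0, 49, 0]) rotate([0, atan2(352, 660), 0]) cube([32, 42, 748]);
translate([783, 49, 0]) mirror([1, 0, 0]) rotate([0, atan2(352, 660), 0]) cube([32, 42, 748]);
translate([0, 947, 0]) rotate([0, atan2(352, 660), 0]) cube([32, 42, 748]);
translate([783, 947, 0]) mirror([1, 0, 0]) rotate([0, atan2(352, 660), 0]) cube([32, 42, 748]);


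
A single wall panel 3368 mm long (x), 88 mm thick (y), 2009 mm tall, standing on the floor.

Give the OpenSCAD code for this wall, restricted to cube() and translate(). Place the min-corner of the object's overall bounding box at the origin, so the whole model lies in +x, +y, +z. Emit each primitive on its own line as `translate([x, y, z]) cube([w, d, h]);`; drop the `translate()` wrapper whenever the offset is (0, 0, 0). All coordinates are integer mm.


cube([3368, 88, 2009]);


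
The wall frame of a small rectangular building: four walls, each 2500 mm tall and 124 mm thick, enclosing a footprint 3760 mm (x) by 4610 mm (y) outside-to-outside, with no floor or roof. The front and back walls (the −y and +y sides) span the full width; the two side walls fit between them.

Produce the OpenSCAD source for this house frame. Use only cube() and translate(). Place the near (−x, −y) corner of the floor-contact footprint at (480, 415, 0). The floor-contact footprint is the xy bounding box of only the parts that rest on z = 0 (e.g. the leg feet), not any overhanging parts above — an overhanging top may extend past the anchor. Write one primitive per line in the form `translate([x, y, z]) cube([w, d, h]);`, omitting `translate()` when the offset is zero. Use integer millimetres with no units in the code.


translate([480, 415, 0]) cube([3760, 124, 2500]);
translate([480, 4901, 0]) cube([3760, 124, 2500]);
translate([480, 539, 0]) cube([124, 4362, 2500]);
translate([4116, 539, 0]) cube([124, 4362, 2500]);


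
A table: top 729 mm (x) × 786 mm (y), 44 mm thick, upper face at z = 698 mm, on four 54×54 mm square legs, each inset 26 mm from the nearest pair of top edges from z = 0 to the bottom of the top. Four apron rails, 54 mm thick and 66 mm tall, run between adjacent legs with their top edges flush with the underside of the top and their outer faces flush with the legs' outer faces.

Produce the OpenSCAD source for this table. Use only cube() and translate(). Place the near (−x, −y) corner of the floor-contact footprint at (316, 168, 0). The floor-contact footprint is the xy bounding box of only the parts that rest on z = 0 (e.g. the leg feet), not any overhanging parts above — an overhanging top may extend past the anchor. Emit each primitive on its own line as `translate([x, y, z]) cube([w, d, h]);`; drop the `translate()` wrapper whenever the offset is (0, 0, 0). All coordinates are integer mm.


// leg_h = 698 - 44 = 654
// apron z = 654 - 66 = 588
translate([290, 142, 654]) cube([729, 786, 44]);
translate([316, 168, 0]) cube([54, 54, 654]);
translate([939, 168, 0]) cube([54, 54, 654]);
translate([316, 848, 0]) cube([54, 54, 654]);
translate([939, 848, 0]) cube([54, 54, 654]);
translate([370, 168, 588]) cube([569, 54, 66]);
translate([370, 848, 588]) cube([569, 54, 66]);
translate([316, 222, 588]) cube([54, 626, 66]);
translate([939, 222, 588]) cube([54, 626, 66]);


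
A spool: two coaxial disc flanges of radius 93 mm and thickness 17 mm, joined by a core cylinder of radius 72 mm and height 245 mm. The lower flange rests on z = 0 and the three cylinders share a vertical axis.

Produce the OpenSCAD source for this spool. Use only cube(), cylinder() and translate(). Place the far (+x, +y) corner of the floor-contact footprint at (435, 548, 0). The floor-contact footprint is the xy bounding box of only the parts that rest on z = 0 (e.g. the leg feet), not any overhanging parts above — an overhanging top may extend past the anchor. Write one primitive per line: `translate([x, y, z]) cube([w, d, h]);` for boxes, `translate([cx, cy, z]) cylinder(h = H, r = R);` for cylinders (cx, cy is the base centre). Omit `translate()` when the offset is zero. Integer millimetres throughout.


translate([342, 455, 0]) cylinder(h = 17, r = 93);
translate([342, 455, 17]) cylinder(h = 245, r = 72);
translate([342, 455, 262]) cylinder(h = 17, r = 93);


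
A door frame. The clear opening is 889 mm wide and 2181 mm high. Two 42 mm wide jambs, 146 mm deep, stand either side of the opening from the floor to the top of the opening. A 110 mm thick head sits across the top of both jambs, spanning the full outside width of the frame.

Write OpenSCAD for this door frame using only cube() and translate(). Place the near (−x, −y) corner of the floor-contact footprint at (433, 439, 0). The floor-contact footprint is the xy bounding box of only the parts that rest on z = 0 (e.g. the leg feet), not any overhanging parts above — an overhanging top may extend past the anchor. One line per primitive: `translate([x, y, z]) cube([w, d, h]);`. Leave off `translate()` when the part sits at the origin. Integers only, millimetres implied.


translate([433, 439, 0]) cube([42, 146, 2181]);
translate([1364, 439, 0]) cube([42, 146, 2181]);
translate([433, 439, 2181]) cube([973, 146, 110]);


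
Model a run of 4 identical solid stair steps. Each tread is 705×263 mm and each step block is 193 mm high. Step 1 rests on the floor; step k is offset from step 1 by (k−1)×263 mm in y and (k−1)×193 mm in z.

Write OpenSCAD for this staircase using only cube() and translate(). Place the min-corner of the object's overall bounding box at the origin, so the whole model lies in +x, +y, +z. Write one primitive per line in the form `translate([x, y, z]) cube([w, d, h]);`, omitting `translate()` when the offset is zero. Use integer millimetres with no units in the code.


cube([705, 263, 193]);
translate([0, 263, 193]) cube([705, 263, 193]);
translate([0, 526, 386]) cube([705, 263, 193]);
translate([0, 789, 579]) cube([705, 263, 193]);


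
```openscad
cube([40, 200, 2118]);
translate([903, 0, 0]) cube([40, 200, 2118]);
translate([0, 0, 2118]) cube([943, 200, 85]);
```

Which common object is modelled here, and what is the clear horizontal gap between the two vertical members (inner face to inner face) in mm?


A door frame. The clear opening width is 863 mm.

Two 2118 mm tall posts with a header on top — a door frame. The left jamb is 40 mm wide at x = 0; the right jamb starts at x = 903. The clear opening is 903 − 40 = 863 mm.


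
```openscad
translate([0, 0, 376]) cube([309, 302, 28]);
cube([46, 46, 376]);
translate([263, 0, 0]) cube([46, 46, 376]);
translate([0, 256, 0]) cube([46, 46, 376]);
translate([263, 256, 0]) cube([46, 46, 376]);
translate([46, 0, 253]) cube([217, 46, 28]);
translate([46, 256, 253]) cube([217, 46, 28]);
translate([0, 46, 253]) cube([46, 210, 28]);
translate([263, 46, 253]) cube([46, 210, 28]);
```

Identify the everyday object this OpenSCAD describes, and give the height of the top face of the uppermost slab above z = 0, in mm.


A stool. The seat height is 404 mm.

A 309×302×28 slab at z = 376 on four corner posts — a stool. The seat top is 376 + 28 = 404 mm.


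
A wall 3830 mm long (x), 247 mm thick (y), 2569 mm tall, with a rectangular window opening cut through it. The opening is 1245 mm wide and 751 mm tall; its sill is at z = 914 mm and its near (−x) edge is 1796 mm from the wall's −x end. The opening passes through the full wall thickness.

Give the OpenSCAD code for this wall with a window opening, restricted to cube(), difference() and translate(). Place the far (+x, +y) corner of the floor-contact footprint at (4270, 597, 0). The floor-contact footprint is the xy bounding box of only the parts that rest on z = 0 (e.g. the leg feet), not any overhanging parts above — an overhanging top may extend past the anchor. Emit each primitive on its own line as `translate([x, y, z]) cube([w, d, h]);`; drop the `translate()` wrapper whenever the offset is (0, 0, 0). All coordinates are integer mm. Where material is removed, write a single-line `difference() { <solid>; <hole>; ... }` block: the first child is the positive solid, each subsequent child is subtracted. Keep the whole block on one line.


difference() { translate([440, 350, 0]) cube([3830, 247, 2569]); translate([2236, 350, 914]) cube([1245, 247, 751]); }


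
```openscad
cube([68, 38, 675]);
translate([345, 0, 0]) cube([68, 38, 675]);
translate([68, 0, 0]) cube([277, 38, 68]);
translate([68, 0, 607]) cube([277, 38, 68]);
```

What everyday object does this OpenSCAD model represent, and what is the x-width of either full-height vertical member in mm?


A picture frame. The border width is 68 mm.

Four thin pieces enclosing a rectangular opening — a picture frame. The two full-height stiles are 675 mm tall; the top rail sits at z = 607 and is 68 mm tall, so the border above the opening is 675 − 607 = 68 mm, matching the stile x-width.


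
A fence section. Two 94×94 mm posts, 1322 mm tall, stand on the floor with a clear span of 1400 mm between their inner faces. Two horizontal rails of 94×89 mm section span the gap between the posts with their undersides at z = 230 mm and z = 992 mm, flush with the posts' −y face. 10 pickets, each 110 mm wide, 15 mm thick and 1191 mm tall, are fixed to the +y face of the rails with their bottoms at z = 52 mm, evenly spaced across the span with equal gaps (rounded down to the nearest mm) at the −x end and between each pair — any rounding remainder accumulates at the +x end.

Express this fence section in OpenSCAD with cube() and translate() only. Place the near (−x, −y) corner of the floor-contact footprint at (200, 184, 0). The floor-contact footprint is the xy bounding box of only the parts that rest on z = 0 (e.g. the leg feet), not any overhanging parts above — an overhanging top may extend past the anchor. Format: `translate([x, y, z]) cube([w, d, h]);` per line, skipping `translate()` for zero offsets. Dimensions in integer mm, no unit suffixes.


translate([200, 184, 0]) cube([94, 94, 1322]);
translate([1694, 184, 0]) cube([94, 94, 1322]);
translate([294, 184, 230]) cube([1400, 94, 89]);
translate([294, 184, 992]) cube([1400, 94, 89]);
translate([321, 278, 52]) cube([110, 15, 1191]);
translate([458, 278, 52]) cube([110, 15, 1191]);
translate([595, 278, 52]) cube([110, 15, 1191]);
translate([732, 278, 52]) cube([110, 15, 1191]);
translate([869, 278, 52]) cube([110, 15, 1191]);
translate([1006, 278, 52]) cube([110, 15, 1191]);
translate([1143, 278, 52]) cube([110, 15, 1191]);
translate([1280, 278, 52]) cube([110, 15, 1191]);
translate([1417, 278, 52]) cube([110, 15, 1191]);
translate([1554, 278, 52]) cube([110, 15, 1191]);
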